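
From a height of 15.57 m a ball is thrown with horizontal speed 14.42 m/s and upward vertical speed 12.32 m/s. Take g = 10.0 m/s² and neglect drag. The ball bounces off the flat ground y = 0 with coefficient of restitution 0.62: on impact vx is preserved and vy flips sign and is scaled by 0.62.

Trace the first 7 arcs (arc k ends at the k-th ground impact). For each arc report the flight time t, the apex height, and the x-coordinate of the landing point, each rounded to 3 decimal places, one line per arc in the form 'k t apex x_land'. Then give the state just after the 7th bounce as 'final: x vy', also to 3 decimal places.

1 3.384 23.159 48.800
2 2.669 8.902 87.282
3 1.655 3.422 111.141
4 1.026 1.315 125.934
5 0.636 0.506 135.105
6 0.394 0.194 140.792
7 0.244 0.075 144.317
final: 144.317 0.758

Arc 1: start y=15.570, vy=12.320 → t=3.384, apex=23.159, x_land=48.800, impact vy=-21.522
  bounce: vy ← 0.62·21.522 = 13.343
Arc 2: start y=0.000, vy=13.343 → t=2.669, apex=8.902, x_land=87.282, impact vy=-13.343
  bounce: vy ← 0.62·13.343 = 8.273
Arc 3: start y=0.000, vy=8.273 → t=1.655, apex=3.422, x_land=111.141, impact vy=-8.273
  bounce: vy ← 0.62·8.273 = 5.129
Arc 4: start y=0.000, vy=5.129 → t=1.026, apex=1.315, x_land=125.934, impact vy=-5.129
  bounce: vy ← 0.62·5.129 = 3.180
Arc 5: start y=0.000, vy=3.180 → t=0.636, apex=0.506, x_land=135.105, impact vy=-3.180
  bounce: vy ← 0.62·3.180 = 1.972
Arc 6: start y=0.000, vy=1.972 → t=0.394, apex=0.194, x_land=140.792, impact vy=-1.972
  bounce: vy ← 0.62·1.972 = 1.222
Arc 7: start y=0.000, vy=1.222 → t=0.244, apex=0.075, x_land=144.317, impact vy=-1.222
  bounce: vy ← 0.62·1.222 = 0.758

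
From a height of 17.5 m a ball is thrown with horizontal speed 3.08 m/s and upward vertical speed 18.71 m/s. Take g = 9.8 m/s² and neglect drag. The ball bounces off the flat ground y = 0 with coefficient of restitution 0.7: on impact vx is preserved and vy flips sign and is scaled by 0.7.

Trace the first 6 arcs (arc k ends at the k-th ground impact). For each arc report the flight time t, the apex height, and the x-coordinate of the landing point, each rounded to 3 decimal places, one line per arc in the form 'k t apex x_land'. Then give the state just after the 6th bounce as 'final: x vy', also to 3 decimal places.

1 4.596 35.360 14.154
2 3.761 17.327 25.738
3 2.633 8.490 33.846
4 1.843 4.160 39.522
5 1.290 2.038 43.495
6 0.903 0.999 46.276
final: 46.276 3.097

Arc 1: start y=17.500, vy=18.710 → t=4.596, apex=35.360, x_land=14.154, impact vy=-26.326
  bounce: vy ← 0.7·26.326 = 18.428
Arc 2: start y=0.000, vy=18.428 → t=3.761, apex=17.327, x_land=25.738, impact vy=-18.428
  bounce: vy ← 0.7·18.428 = 12.900
Arc 3: start y=0.000, vy=12.900 → t=2.633, apex=8.490, x_land=33.846, impact vy=-12.900
  bounce: vy ← 0.7·12.900 = 9.030
Arc 4: start y=0.000, vy=9.030 → t=1.843, apex=4.160, x_land=39.522, impact vy=-9.030
  bounce: vy ← 0.7·9.030 = 6.321
Arc 5: start y=0.000, vy=6.321 → t=1.290, apex=2.038, x_land=43.495, impact vy=-6.321
  bounce: vy ← 0.7·6.321 = 4.425
Arc 6: start y=0.000, vy=4.425 → t=0.903, apex=0.999, x_land=46.276, impact vy=-4.425
  bounce: vy ← 0.7·4.425 = 3.097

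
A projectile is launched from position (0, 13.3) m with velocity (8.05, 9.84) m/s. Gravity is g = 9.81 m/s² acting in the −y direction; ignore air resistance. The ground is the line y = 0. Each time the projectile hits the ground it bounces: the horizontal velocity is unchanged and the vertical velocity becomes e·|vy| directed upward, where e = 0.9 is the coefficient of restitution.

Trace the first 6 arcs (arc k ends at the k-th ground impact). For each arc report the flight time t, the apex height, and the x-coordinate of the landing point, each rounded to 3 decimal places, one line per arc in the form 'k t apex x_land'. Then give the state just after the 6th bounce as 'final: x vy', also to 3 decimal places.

Arc 1: start y=13.300, vy=9.840 → t=2.931, apex=18.235, x_land=23.596, impact vy=-18.915
  bounce: vy ← 0.9·18.915 = 17.023
Arc 2: start y=0.000, vy=17.023 → t=3.471, apex=14.770, x_land=51.534, impact vy=-17.023
  bounce: vy ← 0.9·17.023 = 15.321
Arc 3: start y=0.000, vy=15.321 → t=3.124, apex=11.964, x_land=76.679, impact vy=-15.321
  bounce: vy ← 0.9·15.321 = 13.789
Arc 4: start y=0.000, vy=13.789 → t=2.811, apex=9.691, x_land=99.309, impact vy=-13.789
  bounce: vy ← 0.9·13.789 = 12.410
Arc 5: start y=0.000, vy=12.410 → t=2.530, apex=7.850, x_land=119.676, impact vy=-12.410
  bounce: vy ← 0.9·12.410 = 11.169
Arc 6: start y=0.000, vy=11.169 → t=2.277, apex=6.358, x_land=138.007, impact vy=-11.169
  bounce: vy ← 0.9·11.169 = 10.052

1 2.931 18.235 23.596
2 3.471 14.770 51.534
3 3.124 11.964 76.679
4 2.811 9.691 99.309
5 2.530 7.850 119.676
6 2.277 6.358 138.007
final: 138.007 10.052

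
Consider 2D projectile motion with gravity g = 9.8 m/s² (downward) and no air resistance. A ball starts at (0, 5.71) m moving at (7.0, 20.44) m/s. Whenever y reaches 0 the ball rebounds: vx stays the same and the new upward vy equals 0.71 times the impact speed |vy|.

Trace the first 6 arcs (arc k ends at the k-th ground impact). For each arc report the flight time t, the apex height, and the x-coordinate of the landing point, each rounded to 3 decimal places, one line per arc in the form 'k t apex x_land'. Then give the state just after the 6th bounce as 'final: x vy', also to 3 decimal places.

Arc 1: start y=5.710, vy=20.440 → t=4.434, apex=27.026, x_land=31.040, impact vy=-23.015
  bounce: vy ← 0.71·23.015 = 16.341
Arc 2: start y=0.000, vy=16.341 → t=3.335, apex=13.624, x_land=54.384, impact vy=-16.341
  bounce: vy ← 0.71·16.341 = 11.602
Arc 3: start y=0.000, vy=11.602 → t=2.368, apex=6.868, x_land=70.958, impact vy=-11.602
  bounce: vy ← 0.71·11.602 = 8.237
Arc 4: start y=0.000, vy=8.237 → t=1.681, apex=3.462, x_land=82.726, impact vy=-8.237
  bounce: vy ← 0.71·8.237 = 5.849
Arc 5: start y=0.000, vy=5.849 → t=1.194, apex=1.745, x_land=91.081, impact vy=-5.849
  bounce: vy ← 0.71·5.849 = 4.153
Arc 6: start y=0.000, vy=4.153 → t=0.847, apex=0.880, x_land=97.013, impact vy=-4.153
  bounce: vy ← 0.71·4.153 = 2.948

1 4.434 27.026 31.040
2 3.335 13.624 54.384
3 2.368 6.868 70.958
4 1.681 3.462 82.726
5 1.194 1.745 91.081
6 0.847 0.880 97.013
final: 97.013 2.948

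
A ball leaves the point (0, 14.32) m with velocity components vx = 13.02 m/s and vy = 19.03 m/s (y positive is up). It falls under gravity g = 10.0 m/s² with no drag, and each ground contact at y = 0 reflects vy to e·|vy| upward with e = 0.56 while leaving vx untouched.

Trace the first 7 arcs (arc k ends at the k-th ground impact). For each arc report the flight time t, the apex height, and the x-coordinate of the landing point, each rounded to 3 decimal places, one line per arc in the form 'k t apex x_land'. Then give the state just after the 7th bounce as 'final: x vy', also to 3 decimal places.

Arc 1: start y=14.320, vy=19.030 → t=4.450, apex=32.427, x_land=57.934, impact vy=-25.466
  bounce: vy ← 0.56·25.466 = 14.261
Arc 2: start y=0.000, vy=14.261 → t=2.852, apex=10.169, x_land=95.071, impact vy=-14.261
  bounce: vy ← 0.56·14.261 = 7.986
Arc 3: start y=0.000, vy=7.986 → t=1.597, apex=3.189, x_land=115.867, impact vy=-7.986
  bounce: vy ← 0.56·7.986 = 4.472
Arc 4: start y=0.000, vy=4.472 → t=0.894, apex=1.000, x_land=127.513, impact vy=-4.472
  bounce: vy ← 0.56·4.472 = 2.504
Arc 5: start y=0.000, vy=2.504 → t=0.501, apex=0.314, x_land=134.035, impact vy=-2.504
  bounce: vy ← 0.56·2.504 = 1.403
Arc 6: start y=0.000, vy=1.403 → t=0.281, apex=0.098, x_land=137.687, impact vy=-1.403
  bounce: vy ← 0.56·1.403 = 0.785
Arc 7: start y=0.000, vy=0.785 → t=0.157, apex=0.031, x_land=139.732, impact vy=-0.785
  bounce: vy ← 0.56·0.785 = 0.440

1 4.450 32.427 57.934
2 2.852 10.169 95.071
3 1.597 3.189 115.867
4 0.894 1.000 127.513
5 0.501 0.314 134.035
6 0.281 0.098 137.687
7 0.157 0.031 139.732
final: 139.732 0.440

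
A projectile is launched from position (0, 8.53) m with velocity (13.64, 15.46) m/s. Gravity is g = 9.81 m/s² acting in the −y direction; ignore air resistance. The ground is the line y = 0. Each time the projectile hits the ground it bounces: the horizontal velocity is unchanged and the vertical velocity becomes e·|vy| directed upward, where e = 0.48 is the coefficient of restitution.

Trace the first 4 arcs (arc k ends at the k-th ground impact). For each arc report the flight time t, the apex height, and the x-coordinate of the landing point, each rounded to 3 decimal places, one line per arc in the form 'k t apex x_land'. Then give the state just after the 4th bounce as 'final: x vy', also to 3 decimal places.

Arc 1: start y=8.530, vy=15.460 → t=3.631, apex=20.712, x_land=49.525, impact vy=-20.159
  bounce: vy ← 0.48·20.159 = 9.676
Arc 2: start y=0.000, vy=9.676 → t=1.973, apex=4.772, x_land=76.433, impact vy=-9.676
  bounce: vy ← 0.48·9.676 = 4.645
Arc 3: start y=0.000, vy=4.645 → t=0.947, apex=1.099, x_land=89.348, impact vy=-4.645
  bounce: vy ← 0.48·4.645 = 2.229
Arc 4: start y=0.000, vy=2.229 → t=0.455, apex=0.253, x_land=95.548, impact vy=-2.229
  bounce: vy ← 0.48·2.229 = 1.070

1 3.631 20.712 49.525
2 1.973 4.772 76.433
3 0.947 1.099 89.348
4 0.455 0.253 95.548
final: 95.548 1.070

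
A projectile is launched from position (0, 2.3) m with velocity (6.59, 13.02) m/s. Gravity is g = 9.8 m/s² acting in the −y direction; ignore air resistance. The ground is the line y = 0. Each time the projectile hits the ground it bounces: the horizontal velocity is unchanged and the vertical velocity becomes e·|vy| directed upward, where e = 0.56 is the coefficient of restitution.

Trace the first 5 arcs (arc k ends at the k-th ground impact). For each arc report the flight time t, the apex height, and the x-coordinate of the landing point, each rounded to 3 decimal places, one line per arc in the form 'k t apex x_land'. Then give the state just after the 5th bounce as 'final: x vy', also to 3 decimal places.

1 2.823 10.949 18.606
2 1.674 3.434 29.639
3 0.938 1.077 35.818
4 0.525 0.338 39.278
5 0.294 0.106 41.215
final: 41.215 0.807

Arc 1: start y=2.300, vy=13.020 → t=2.823, apex=10.949, x_land=18.606, impact vy=-14.649
  bounce: vy ← 0.56·14.649 = 8.204
Arc 2: start y=0.000, vy=8.204 → t=1.674, apex=3.434, x_land=29.639, impact vy=-8.204
  bounce: vy ← 0.56·8.204 = 4.594
Arc 3: start y=0.000, vy=4.594 → t=0.938, apex=1.077, x_land=35.818, impact vy=-4.594
  bounce: vy ← 0.56·4.594 = 2.573
Arc 4: start y=0.000, vy=2.573 → t=0.525, apex=0.338, x_land=39.278, impact vy=-2.573
  bounce: vy ← 0.56·2.573 = 1.441
Arc 5: start y=0.000, vy=1.441 → t=0.294, apex=0.106, x_land=41.215, impact vy=-1.441
  bounce: vy ← 0.56·1.441 = 0.807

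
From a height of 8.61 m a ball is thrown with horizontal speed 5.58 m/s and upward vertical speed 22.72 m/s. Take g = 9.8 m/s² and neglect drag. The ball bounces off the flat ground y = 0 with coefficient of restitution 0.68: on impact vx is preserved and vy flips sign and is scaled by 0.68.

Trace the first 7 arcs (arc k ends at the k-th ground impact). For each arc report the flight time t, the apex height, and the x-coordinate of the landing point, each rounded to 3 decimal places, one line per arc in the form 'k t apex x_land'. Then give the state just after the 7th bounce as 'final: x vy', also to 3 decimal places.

Arc 1: start y=8.610, vy=22.720 → t=4.989, apex=34.947, x_land=27.838, impact vy=-26.172
  bounce: vy ← 0.68·26.172 = 17.797
Arc 2: start y=0.000, vy=17.797 → t=3.632, apex=16.159, x_land=48.105, impact vy=-17.797
  bounce: vy ← 0.68·17.797 = 12.102
Arc 3: start y=0.000, vy=12.102 → t=2.470, apex=7.472, x_land=61.886, impact vy=-12.102
  bounce: vy ← 0.68·12.102 = 8.229
Arc 4: start y=0.000, vy=8.229 → t=1.679, apex=3.455, x_land=71.257, impact vy=-8.229
  bounce: vy ← 0.68·8.229 = 5.596
Arc 5: start y=0.000, vy=5.596 → t=1.142, apex=1.598, x_land=77.630, impact vy=-5.596
  bounce: vy ← 0.68·5.596 = 3.805
Arc 6: start y=0.000, vy=3.805 → t=0.777, apex=0.739, x_land=81.963, impact vy=-3.805
  bounce: vy ← 0.68·3.805 = 2.588
Arc 7: start y=0.000, vy=2.588 → t=0.528, apex=0.342, x_land=84.909, impact vy=-2.588
  bounce: vy ← 0.68·2.588 = 1.760

1 4.989 34.947 27.838
2 3.632 16.159 48.105
3 2.470 7.472 61.886
4 1.679 3.455 71.257
5 1.142 1.598 77.630
6 0.777 0.739 81.963
7 0.528 0.342 84.909
final: 84.909 1.760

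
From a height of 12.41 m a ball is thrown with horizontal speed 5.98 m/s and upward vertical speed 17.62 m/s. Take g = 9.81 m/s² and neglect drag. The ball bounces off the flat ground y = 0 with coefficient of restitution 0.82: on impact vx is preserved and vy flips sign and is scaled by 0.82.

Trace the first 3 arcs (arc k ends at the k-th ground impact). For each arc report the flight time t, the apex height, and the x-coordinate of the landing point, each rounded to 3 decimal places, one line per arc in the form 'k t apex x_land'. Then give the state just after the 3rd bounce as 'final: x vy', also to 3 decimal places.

1 4.195 28.234 25.088
2 3.935 18.984 48.617
3 3.226 12.765 67.912
final: 67.912 12.977

Arc 1: start y=12.410, vy=17.620 → t=4.195, apex=28.234, x_land=25.088, impact vy=-23.536
  bounce: vy ← 0.82·23.536 = 19.300
Arc 2: start y=0.000, vy=19.300 → t=3.935, apex=18.984, x_land=48.617, impact vy=-19.300
  bounce: vy ← 0.82·19.300 = 15.826
Arc 3: start y=0.000, vy=15.826 → t=3.226, apex=12.765, x_land=67.912, impact vy=-15.826
  bounce: vy ← 0.82·15.826 = 12.977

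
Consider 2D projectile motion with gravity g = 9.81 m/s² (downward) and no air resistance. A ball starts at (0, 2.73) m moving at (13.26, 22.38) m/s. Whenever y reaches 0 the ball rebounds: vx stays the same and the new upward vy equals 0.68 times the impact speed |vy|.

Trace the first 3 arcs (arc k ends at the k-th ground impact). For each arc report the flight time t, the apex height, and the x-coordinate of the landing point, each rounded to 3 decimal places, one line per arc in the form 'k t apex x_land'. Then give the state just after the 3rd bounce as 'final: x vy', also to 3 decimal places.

Arc 1: start y=2.730, vy=22.380 → t=4.682, apex=28.258, x_land=62.078, impact vy=-23.546
  bounce: vy ← 0.68·23.546 = 16.011
Arc 2: start y=0.000, vy=16.011 → t=3.264, apex=13.067, x_land=105.363, impact vy=-16.011
  bounce: vy ← 0.68·16.011 = 10.888
Arc 3: start y=0.000, vy=10.888 → t=2.220, apex=6.042, x_land=134.796, impact vy=-10.888
  bounce: vy ← 0.68·10.888 = 7.404

1 4.682 28.258 62.078
2 3.264 13.067 105.363
3 2.220 6.042 134.796
final: 134.796 7.404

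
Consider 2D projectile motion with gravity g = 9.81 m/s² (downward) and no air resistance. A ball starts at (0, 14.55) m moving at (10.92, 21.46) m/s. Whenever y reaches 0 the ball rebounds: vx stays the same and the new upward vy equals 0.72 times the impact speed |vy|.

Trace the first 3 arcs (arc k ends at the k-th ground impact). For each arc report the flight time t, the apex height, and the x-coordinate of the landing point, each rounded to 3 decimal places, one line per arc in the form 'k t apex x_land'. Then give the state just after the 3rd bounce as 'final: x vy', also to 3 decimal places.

Arc 1: start y=14.550, vy=21.460 → t=4.972, apex=38.023, x_land=54.292, impact vy=-27.313
  bounce: vy ← 0.72·27.313 = 19.665
Arc 2: start y=0.000, vy=19.665 → t=4.009, apex=19.711, x_land=98.073, impact vy=-19.665
  bounce: vy ← 0.72·19.665 = 14.159
Arc 3: start y=0.000, vy=14.159 → t=2.887, apex=10.218, x_land=129.595, impact vy=-14.159
  bounce: vy ← 0.72·14.159 = 10.195

1 4.972 38.023 54.292
2 4.009 19.711 98.073
3 2.887 10.218 129.595
final: 129.595 10.195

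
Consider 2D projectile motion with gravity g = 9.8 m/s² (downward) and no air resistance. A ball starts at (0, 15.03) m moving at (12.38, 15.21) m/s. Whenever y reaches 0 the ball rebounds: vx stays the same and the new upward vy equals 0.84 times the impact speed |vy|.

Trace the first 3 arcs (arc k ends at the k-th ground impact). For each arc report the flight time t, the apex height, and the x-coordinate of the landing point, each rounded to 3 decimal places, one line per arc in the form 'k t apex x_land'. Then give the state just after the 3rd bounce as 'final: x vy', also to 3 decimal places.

1 3.892 26.833 48.185
2 3.931 18.934 96.856
3 3.302 13.360 137.739
final: 137.739 13.593

Arc 1: start y=15.030, vy=15.210 → t=3.892, apex=26.833, x_land=48.185, impact vy=-22.933
  bounce: vy ← 0.84·22.933 = 19.264
Arc 2: start y=0.000, vy=19.264 → t=3.931, apex=18.934, x_land=96.856, impact vy=-19.264
  bounce: vy ← 0.84·19.264 = 16.182
Arc 3: start y=0.000, vy=16.182 → t=3.302, apex=13.360, x_land=137.739, impact vy=-16.182
  bounce: vy ← 0.84·16.182 = 13.593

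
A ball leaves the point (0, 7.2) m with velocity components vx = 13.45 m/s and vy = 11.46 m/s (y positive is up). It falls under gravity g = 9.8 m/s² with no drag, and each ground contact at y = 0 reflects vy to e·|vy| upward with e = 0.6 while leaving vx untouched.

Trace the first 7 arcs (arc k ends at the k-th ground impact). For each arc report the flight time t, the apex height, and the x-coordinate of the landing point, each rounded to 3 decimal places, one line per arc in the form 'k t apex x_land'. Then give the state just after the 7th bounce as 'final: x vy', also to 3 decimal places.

Arc 1: start y=7.200, vy=11.460 → t=2.854, apex=13.901, x_land=38.382, impact vy=-16.506
  bounce: vy ← 0.6·16.506 = 9.904
Arc 2: start y=0.000, vy=9.904 → t=2.021, apex=5.004, x_land=65.567, impact vy=-9.904
  bounce: vy ← 0.6·9.904 = 5.942
Arc 3: start y=0.000, vy=5.942 → t=1.213, apex=1.802, x_land=81.877, impact vy=-5.942
  bounce: vy ← 0.6·5.942 = 3.565
Arc 4: start y=0.000, vy=3.565 → t=0.728, apex=0.649, x_land=91.664, impact vy=-3.565
  bounce: vy ← 0.6·3.565 = 2.139
Arc 5: start y=0.000, vy=2.139 → t=0.437, apex=0.233, x_land=97.536, impact vy=-2.139
  bounce: vy ← 0.6·2.139 = 1.284
Arc 6: start y=0.000, vy=1.284 → t=0.262, apex=0.084, x_land=101.059, impact vy=-1.284
  bounce: vy ← 0.6·1.284 = 0.770
Arc 7: start y=0.000, vy=0.770 → t=0.157, apex=0.030, x_land=103.173, impact vy=-0.770
  bounce: vy ← 0.6·0.770 = 0.462

1 2.854 13.901 38.382
2 2.021 5.004 65.567
3 1.213 1.802 81.877
4 0.728 0.649 91.664
5 0.437 0.233 97.536
6 0.262 0.084 101.059
7 0.157 0.030 103.173
final: 103.173 0.462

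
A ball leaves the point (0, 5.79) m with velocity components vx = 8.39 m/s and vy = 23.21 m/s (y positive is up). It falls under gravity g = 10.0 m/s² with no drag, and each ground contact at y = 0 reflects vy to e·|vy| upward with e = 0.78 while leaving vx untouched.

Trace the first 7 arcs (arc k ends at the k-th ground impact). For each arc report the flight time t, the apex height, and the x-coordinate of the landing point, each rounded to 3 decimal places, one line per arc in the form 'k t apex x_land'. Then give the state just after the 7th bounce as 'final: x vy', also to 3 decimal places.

1 4.879 32.725 40.938
2 3.991 19.910 74.422
3 3.113 12.113 100.540
4 2.428 7.370 120.912
5 1.894 4.484 136.802
6 1.477 2.728 149.196
7 1.152 1.660 158.864
final: 158.864 4.494

Arc 1: start y=5.790, vy=23.210 → t=4.879, apex=32.725, x_land=40.938, impact vy=-25.583
  bounce: vy ← 0.78·25.583 = 19.955
Arc 2: start y=0.000, vy=19.955 → t=3.991, apex=19.910, x_land=74.422, impact vy=-19.955
  bounce: vy ← 0.78·19.955 = 15.565
Arc 3: start y=0.000, vy=15.565 → t=3.113, apex=12.113, x_land=100.540, impact vy=-15.565
  bounce: vy ← 0.78·15.565 = 12.141
Arc 4: start y=0.000, vy=12.141 → t=2.428, apex=7.370, x_land=120.912, impact vy=-12.141
  bounce: vy ← 0.78·12.141 = 9.470
Arc 5: start y=0.000, vy=9.470 → t=1.894, apex=4.484, x_land=136.802, impact vy=-9.470
  bounce: vy ← 0.78·9.470 = 7.386
Arc 6: start y=0.000, vy=7.386 → t=1.477, apex=2.728, x_land=149.196, impact vy=-7.386
  bounce: vy ← 0.78·7.386 = 5.761
Arc 7: start y=0.000, vy=5.761 → t=1.152, apex=1.660, x_land=158.864, impact vy=-5.761
  bounce: vy ← 0.78·5.761 = 4.494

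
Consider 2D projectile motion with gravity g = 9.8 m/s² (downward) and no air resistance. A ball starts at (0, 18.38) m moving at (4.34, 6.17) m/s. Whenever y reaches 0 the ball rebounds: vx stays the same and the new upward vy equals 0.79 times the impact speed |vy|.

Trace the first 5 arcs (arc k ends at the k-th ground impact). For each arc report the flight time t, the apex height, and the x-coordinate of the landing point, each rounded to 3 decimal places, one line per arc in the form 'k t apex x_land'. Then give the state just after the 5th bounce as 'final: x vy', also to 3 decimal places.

Arc 1: start y=18.380, vy=6.170 → t=2.666, apex=20.322, x_land=11.571, impact vy=-19.958
  bounce: vy ← 0.79·19.958 = 15.767
Arc 2: start y=0.000, vy=15.767 → t=3.218, apex=12.683, x_land=25.536, impact vy=-15.767
  bounce: vy ← 0.79·15.767 = 12.456
Arc 3: start y=0.000, vy=12.456 → t=2.542, apex=7.916, x_land=36.568, impact vy=-12.456
  bounce: vy ← 0.79·12.456 = 9.840
Arc 4: start y=0.000, vy=9.840 → t=2.008, apex=4.940, x_land=45.283, impact vy=-9.840
  bounce: vy ← 0.79·9.840 = 7.774
Arc 5: start y=0.000, vy=7.774 → t=1.586, apex=3.083, x_land=52.169, impact vy=-7.774
  bounce: vy ← 0.79·7.774 = 6.141

1 2.666 20.322 11.571
2 3.218 12.683 25.536
3 2.542 7.916 36.568
4 2.008 4.940 45.283
5 1.586 3.083 52.169
final: 52.169 6.141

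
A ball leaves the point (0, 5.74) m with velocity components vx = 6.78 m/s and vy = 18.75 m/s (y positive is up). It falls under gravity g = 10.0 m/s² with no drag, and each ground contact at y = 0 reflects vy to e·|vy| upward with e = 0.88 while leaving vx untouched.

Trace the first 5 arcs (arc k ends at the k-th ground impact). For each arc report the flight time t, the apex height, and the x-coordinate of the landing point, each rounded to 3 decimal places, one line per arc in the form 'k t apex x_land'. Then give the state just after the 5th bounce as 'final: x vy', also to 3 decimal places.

1 4.035 23.318 27.354
2 3.801 18.058 53.124
3 3.345 13.984 75.801
4 2.943 10.829 95.756
5 2.590 8.386 113.318
final: 113.318 11.397

Arc 1: start y=5.740, vy=18.750 → t=4.035, apex=23.318, x_land=27.354, impact vy=-21.595
  bounce: vy ← 0.88·21.595 = 19.004
Arc 2: start y=0.000, vy=19.004 → t=3.801, apex=18.058, x_land=53.124, impact vy=-19.004
  bounce: vy ← 0.88·19.004 = 16.723
Arc 3: start y=0.000, vy=16.723 → t=3.345, apex=13.984, x_land=75.801, impact vy=-16.723
  bounce: vy ← 0.88·16.723 = 14.717
Arc 4: start y=0.000, vy=14.717 → t=2.943, apex=10.829, x_land=95.756, impact vy=-14.717
  bounce: vy ← 0.88·14.717 = 12.951
Arc 5: start y=0.000, vy=12.951 → t=2.590, apex=8.386, x_land=113.318, impact vy=-12.951
  bounce: vy ← 0.88·12.951 = 11.397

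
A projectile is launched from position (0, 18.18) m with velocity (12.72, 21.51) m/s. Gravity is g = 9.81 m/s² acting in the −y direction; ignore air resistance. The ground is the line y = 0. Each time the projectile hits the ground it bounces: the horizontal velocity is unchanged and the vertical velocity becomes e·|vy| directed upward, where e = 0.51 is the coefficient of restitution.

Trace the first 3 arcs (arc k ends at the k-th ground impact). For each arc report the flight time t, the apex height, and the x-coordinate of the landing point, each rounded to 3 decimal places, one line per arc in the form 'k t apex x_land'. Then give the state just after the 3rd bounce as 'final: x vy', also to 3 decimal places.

Arc 1: start y=18.180, vy=21.510 → t=5.111, apex=41.762, x_land=65.006, impact vy=-28.625
  bounce: vy ← 0.51·28.625 = 14.599
Arc 2: start y=0.000, vy=14.599 → t=2.976, apex=10.862, x_land=102.865, impact vy=-14.599
  bounce: vy ← 0.51·14.599 = 7.445
Arc 3: start y=0.000, vy=7.445 → t=1.518, apex=2.825, x_land=122.172, impact vy=-7.445
  bounce: vy ← 0.51·7.445 = 3.797

1 5.111 41.762 65.006
2 2.976 10.862 102.865
3 1.518 2.825 122.172
final: 122.172 3.797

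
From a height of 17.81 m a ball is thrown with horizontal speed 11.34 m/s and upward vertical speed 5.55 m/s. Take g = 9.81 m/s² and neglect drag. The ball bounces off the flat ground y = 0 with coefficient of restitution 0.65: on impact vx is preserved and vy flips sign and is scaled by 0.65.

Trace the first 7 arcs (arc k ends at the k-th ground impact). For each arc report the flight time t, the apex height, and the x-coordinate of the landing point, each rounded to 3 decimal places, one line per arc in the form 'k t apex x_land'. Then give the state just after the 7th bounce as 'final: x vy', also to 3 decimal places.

1 2.553 19.380 28.956
2 2.584 8.188 58.260
3 1.680 3.459 77.307
4 1.092 1.462 89.687
5 0.710 0.618 97.734
6 0.461 0.261 102.965
7 0.300 0.110 106.365
final: 106.365 0.956

Arc 1: start y=17.810, vy=5.550 → t=2.553, apex=19.380, x_land=28.956, impact vy=-19.500
  bounce: vy ← 0.65·19.500 = 12.675
Arc 2: start y=0.000, vy=12.675 → t=2.584, apex=8.188, x_land=58.260, impact vy=-12.675
  bounce: vy ← 0.65·12.675 = 8.239
Arc 3: start y=0.000, vy=8.239 → t=1.680, apex=3.459, x_land=77.307, impact vy=-8.239
  bounce: vy ← 0.65·8.239 = 5.355
Arc 4: start y=0.000, vy=5.355 → t=1.092, apex=1.462, x_land=89.687, impact vy=-5.355
  bounce: vy ← 0.65·5.355 = 3.481
Arc 5: start y=0.000, vy=3.481 → t=0.710, apex=0.618, x_land=97.734, impact vy=-3.481
  bounce: vy ← 0.65·3.481 = 2.263
Arc 6: start y=0.000, vy=2.263 → t=0.461, apex=0.261, x_land=102.965, impact vy=-2.263
  bounce: vy ← 0.65·2.263 = 1.471
Arc 7: start y=0.000, vy=1.471 → t=0.300, apex=0.110, x_land=106.365, impact vy=-1.471
  bounce: vy ← 0.65·1.471 = 0.956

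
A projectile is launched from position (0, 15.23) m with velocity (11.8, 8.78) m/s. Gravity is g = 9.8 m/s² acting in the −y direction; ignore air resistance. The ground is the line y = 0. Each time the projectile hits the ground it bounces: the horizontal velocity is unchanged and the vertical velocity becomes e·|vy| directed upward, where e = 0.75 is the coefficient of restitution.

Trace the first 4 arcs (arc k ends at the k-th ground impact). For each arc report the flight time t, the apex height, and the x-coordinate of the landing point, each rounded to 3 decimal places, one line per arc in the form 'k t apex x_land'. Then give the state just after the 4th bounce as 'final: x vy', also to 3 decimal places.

Arc 1: start y=15.230, vy=8.780 → t=2.874, apex=19.163, x_land=33.907, impact vy=-19.380
  bounce: vy ← 0.75·19.380 = 14.535
Arc 2: start y=0.000, vy=14.535 → t=2.966, apex=10.779, x_land=68.911, impact vy=-14.535
  bounce: vy ← 0.75·14.535 = 10.901
Arc 3: start y=0.000, vy=10.901 → t=2.225, apex=6.063, x_land=95.163, impact vy=-10.901
  bounce: vy ← 0.75·10.901 = 8.176
Arc 4: start y=0.000, vy=8.176 → t=1.669, apex=3.411, x_land=114.852, impact vy=-8.176
  bounce: vy ← 0.75·8.176 = 6.132

1 2.874 19.163 33.907
2 2.966 10.779 68.911
3 2.225 6.063 95.163
4 1.669 3.411 114.852
final: 114.852 6.132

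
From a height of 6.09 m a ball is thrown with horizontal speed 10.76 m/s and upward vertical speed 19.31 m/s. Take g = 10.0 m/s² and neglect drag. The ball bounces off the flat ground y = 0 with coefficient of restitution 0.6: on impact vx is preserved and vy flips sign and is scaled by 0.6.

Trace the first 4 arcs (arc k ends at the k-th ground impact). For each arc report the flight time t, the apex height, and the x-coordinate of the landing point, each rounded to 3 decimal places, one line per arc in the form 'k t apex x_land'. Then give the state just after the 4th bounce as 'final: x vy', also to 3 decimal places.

Arc 1: start y=6.090, vy=19.310 → t=4.155, apex=24.734, x_land=44.709, impact vy=-22.241
  bounce: vy ← 0.6·22.241 = 13.345
Arc 2: start y=0.000, vy=13.345 → t=2.669, apex=8.904, x_land=73.427, impact vy=-13.345
  bounce: vy ← 0.6·13.345 = 8.007
Arc 3: start y=0.000, vy=8.007 → t=1.601, apex=3.206, x_land=90.658, impact vy=-8.007
  bounce: vy ← 0.6·8.007 = 4.804
Arc 4: start y=0.000, vy=4.804 → t=0.961, apex=1.154, x_land=100.996, impact vy=-4.804
  bounce: vy ← 0.6·4.804 = 2.882

1 4.155 24.734 44.709
2 2.669 8.904 73.427
3 1.601 3.206 90.658
4 0.961 1.154 100.996
final: 100.996 2.882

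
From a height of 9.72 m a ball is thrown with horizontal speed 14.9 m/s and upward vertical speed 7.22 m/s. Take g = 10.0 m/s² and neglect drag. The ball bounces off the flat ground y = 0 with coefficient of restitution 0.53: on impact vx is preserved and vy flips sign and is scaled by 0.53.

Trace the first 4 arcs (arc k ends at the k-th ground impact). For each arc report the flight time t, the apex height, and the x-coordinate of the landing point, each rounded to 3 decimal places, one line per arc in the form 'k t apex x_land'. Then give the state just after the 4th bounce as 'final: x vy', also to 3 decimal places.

1 2.292 12.326 34.153
2 1.664 3.462 58.951
3 0.882 0.973 72.094
4 0.468 0.273 79.060
final: 79.060 1.239

Arc 1: start y=9.720, vy=7.220 → t=2.292, apex=12.326, x_land=34.153, impact vy=-15.701
  bounce: vy ← 0.53·15.701 = 8.322
Arc 2: start y=0.000, vy=8.322 → t=1.664, apex=3.462, x_land=58.951, impact vy=-8.322
  bounce: vy ← 0.53·8.322 = 4.410
Arc 3: start y=0.000, vy=4.410 → t=0.882, apex=0.973, x_land=72.094, impact vy=-4.410
  bounce: vy ← 0.53·4.410 = 2.338
Arc 4: start y=0.000, vy=2.338 → t=0.468, apex=0.273, x_land=79.060, impact vy=-2.338
  bounce: vy ← 0.53·2.338 = 1.239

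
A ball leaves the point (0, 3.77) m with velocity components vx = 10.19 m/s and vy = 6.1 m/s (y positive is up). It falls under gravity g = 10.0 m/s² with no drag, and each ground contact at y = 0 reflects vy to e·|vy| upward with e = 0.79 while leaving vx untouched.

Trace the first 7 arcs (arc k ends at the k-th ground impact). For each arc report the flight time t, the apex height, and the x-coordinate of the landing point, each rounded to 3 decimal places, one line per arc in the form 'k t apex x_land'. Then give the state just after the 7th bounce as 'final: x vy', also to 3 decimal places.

1 1.671 5.630 17.029
2 1.677 3.514 34.114
3 1.325 2.193 47.612
4 1.046 1.369 58.275
5 0.827 0.854 66.698
6 0.653 0.533 73.353
7 0.516 0.333 78.610
final: 78.610 2.038

Arc 1: start y=3.770, vy=6.100 → t=1.671, apex=5.630, x_land=17.029, impact vy=-10.612
  bounce: vy ← 0.79·10.612 = 8.383
Arc 2: start y=0.000, vy=8.383 → t=1.677, apex=3.514, x_land=34.114, impact vy=-8.383
  bounce: vy ← 0.79·8.383 = 6.623
Arc 3: start y=0.000, vy=6.623 → t=1.325, apex=2.193, x_land=47.612, impact vy=-6.623
  bounce: vy ← 0.79·6.623 = 5.232
Arc 4: start y=0.000, vy=5.232 → t=1.046, apex=1.369, x_land=58.275, impact vy=-5.232
  bounce: vy ← 0.79·5.232 = 4.133
Arc 5: start y=0.000, vy=4.133 → t=0.827, apex=0.854, x_land=66.698, impact vy=-4.133
  bounce: vy ← 0.79·4.133 = 3.265
Arc 6: start y=0.000, vy=3.265 → t=0.653, apex=0.533, x_land=73.353, impact vy=-3.265
  bounce: vy ← 0.79·3.265 = 2.580
Arc 7: start y=0.000, vy=2.580 → t=0.516, apex=0.333, x_land=78.610, impact vy=-2.580
  bounce: vy ← 0.79·2.580 = 2.038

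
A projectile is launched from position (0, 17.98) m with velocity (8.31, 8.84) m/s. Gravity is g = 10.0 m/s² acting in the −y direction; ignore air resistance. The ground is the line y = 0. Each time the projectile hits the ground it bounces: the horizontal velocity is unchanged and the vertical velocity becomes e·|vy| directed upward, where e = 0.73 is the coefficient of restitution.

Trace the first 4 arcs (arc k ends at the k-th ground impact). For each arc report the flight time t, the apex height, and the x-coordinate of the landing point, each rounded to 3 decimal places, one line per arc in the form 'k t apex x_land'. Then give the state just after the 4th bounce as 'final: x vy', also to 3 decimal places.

Arc 1: start y=17.980, vy=8.840 → t=2.976, apex=21.887, x_land=24.733, impact vy=-20.922
  bounce: vy ← 0.73·20.922 = 15.273
Arc 2: start y=0.000, vy=15.273 → t=3.055, apex=11.664, x_land=50.117, impact vy=-15.273
  bounce: vy ← 0.73·15.273 = 11.150
Arc 3: start y=0.000, vy=11.150 → t=2.230, apex=6.216, x_land=68.647, impact vy=-11.150
  bounce: vy ← 0.73·11.150 = 8.139
Arc 4: start y=0.000, vy=8.139 → t=1.628, apex=3.312, x_land=82.175, impact vy=-8.139
  bounce: vy ← 0.73·8.139 = 5.942

1 2.976 21.887 24.733
2 3.055 11.664 50.117
3 2.230 6.216 68.647
4 1.628 3.312 82.175
final: 82.175 5.942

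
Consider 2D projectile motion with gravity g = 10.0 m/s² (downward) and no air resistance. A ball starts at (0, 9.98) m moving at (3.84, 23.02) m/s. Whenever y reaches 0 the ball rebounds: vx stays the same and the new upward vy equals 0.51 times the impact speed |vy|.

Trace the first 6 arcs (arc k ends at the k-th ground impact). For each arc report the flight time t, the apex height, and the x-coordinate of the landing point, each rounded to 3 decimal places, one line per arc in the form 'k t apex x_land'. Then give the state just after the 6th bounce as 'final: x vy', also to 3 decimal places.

1 5.003 36.476 19.211
2 2.755 9.487 29.791
3 1.405 2.468 35.186
4 0.717 0.642 37.938
5 0.365 0.167 39.341
6 0.186 0.043 40.057
final: 40.057 0.475

Arc 1: start y=9.980, vy=23.020 → t=5.003, apex=36.476, x_land=19.211, impact vy=-27.010
  bounce: vy ← 0.51·27.010 = 13.775
Arc 2: start y=0.000, vy=13.775 → t=2.755, apex=9.487, x_land=29.791, impact vy=-13.775
  bounce: vy ← 0.51·13.775 = 7.025
Arc 3: start y=0.000, vy=7.025 → t=1.405, apex=2.468, x_land=35.186, impact vy=-7.025
  bounce: vy ← 0.51·7.025 = 3.583
Arc 4: start y=0.000, vy=3.583 → t=0.717, apex=0.642, x_land=37.938, impact vy=-3.583
  bounce: vy ← 0.51·3.583 = 1.827
Arc 5: start y=0.000, vy=1.827 → t=0.365, apex=0.167, x_land=39.341, impact vy=-1.827
  bounce: vy ← 0.51·1.827 = 0.932
Arc 6: start y=0.000, vy=0.932 → t=0.186, apex=0.043, x_land=40.057, impact vy=-0.932
  bounce: vy ← 0.51·0.932 = 0.475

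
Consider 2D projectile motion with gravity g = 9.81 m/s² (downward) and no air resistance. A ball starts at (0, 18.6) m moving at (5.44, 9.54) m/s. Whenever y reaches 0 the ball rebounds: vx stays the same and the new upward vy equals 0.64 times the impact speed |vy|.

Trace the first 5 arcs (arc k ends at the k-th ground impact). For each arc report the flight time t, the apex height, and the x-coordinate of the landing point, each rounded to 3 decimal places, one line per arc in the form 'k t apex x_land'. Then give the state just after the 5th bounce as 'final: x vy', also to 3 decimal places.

1 3.149 23.239 17.131
2 2.786 9.519 32.288
3 1.783 3.899 41.988
4 1.141 1.597 48.196
5 0.730 0.654 52.169
final: 52.169 2.293

Arc 1: start y=18.600, vy=9.540 → t=3.149, apex=23.239, x_land=17.131, impact vy=-21.353
  bounce: vy ← 0.64·21.353 = 13.666
Arc 2: start y=0.000, vy=13.666 → t=2.786, apex=9.519, x_land=32.288, impact vy=-13.666
  bounce: vy ← 0.64·13.666 = 8.746
Arc 3: start y=0.000, vy=8.746 → t=1.783, apex=3.899, x_land=41.988, impact vy=-8.746
  bounce: vy ← 0.64·8.746 = 5.598
Arc 4: start y=0.000, vy=5.598 → t=1.141, apex=1.597, x_land=48.196, impact vy=-5.598
  bounce: vy ← 0.64·5.598 = 3.582
Arc 5: start y=0.000, vy=3.582 → t=0.730, apex=0.654, x_land=52.169, impact vy=-3.582
  bounce: vy ← 0.64·3.582 = 2.293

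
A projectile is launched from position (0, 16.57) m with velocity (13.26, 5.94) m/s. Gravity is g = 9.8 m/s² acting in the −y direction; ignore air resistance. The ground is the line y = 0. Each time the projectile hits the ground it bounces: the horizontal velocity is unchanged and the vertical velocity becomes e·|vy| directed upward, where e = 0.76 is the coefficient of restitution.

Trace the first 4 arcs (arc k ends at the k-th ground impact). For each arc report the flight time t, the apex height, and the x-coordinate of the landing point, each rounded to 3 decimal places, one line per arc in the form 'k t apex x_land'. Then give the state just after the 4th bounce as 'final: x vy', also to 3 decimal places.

1 2.542 18.370 33.712
2 2.943 10.611 72.737
3 2.237 6.129 102.396
4 1.700 3.540 124.937
final: 124.937 6.331

Arc 1: start y=16.570, vy=5.940 → t=2.542, apex=18.370, x_land=33.712, impact vy=-18.975
  bounce: vy ← 0.76·18.975 = 14.421
Arc 2: start y=0.000, vy=14.421 → t=2.943, apex=10.611, x_land=72.737, impact vy=-14.421
  bounce: vy ← 0.76·14.421 = 10.960
Arc 3: start y=0.000, vy=10.960 → t=2.237, apex=6.129, x_land=102.396, impact vy=-10.960
  bounce: vy ← 0.76·10.960 = 8.330
Arc 4: start y=0.000, vy=8.330 → t=1.700, apex=3.540, x_land=124.937, impact vy=-8.330
  bounce: vy ← 0.76·8.330 = 6.331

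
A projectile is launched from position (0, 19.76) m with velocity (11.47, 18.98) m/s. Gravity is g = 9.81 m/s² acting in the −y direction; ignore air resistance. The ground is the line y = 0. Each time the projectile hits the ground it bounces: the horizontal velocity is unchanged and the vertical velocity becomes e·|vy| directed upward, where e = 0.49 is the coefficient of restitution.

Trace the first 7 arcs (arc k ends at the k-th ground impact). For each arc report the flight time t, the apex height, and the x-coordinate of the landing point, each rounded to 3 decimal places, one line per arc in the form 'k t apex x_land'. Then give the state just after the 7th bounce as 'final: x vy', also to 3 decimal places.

1 4.723 38.121 54.168
2 2.732 9.153 85.504
3 1.339 2.198 100.859
4 0.656 0.528 108.383
5 0.321 0.127 112.070
6 0.157 0.030 113.876
7 0.077 0.007 114.762
final: 114.762 0.185

Arc 1: start y=19.760, vy=18.980 → t=4.723, apex=38.121, x_land=54.168, impact vy=-27.348
  bounce: vy ← 0.49·27.348 = 13.401
Arc 2: start y=0.000, vy=13.401 → t=2.732, apex=9.153, x_land=85.504, impact vy=-13.401
  bounce: vy ← 0.49·13.401 = 6.566
Arc 3: start y=0.000, vy=6.566 → t=1.339, apex=2.198, x_land=100.859, impact vy=-6.566
  bounce: vy ← 0.49·6.566 = 3.218
Arc 4: start y=0.000, vy=3.218 → t=0.656, apex=0.528, x_land=108.383, impact vy=-3.218
  bounce: vy ← 0.49·3.218 = 1.577
Arc 5: start y=0.000, vy=1.577 → t=0.321, apex=0.127, x_land=112.070, impact vy=-1.577
  bounce: vy ← 0.49·1.577 = 0.773
Arc 6: start y=0.000, vy=0.773 → t=0.157, apex=0.030, x_land=113.876, impact vy=-0.773
  bounce: vy ← 0.49·0.773 = 0.379
Arc 7: start y=0.000, vy=0.379 → t=0.077, apex=0.007, x_land=114.762, impact vy=-0.379
  bounce: vy ← 0.49·0.379 = 0.185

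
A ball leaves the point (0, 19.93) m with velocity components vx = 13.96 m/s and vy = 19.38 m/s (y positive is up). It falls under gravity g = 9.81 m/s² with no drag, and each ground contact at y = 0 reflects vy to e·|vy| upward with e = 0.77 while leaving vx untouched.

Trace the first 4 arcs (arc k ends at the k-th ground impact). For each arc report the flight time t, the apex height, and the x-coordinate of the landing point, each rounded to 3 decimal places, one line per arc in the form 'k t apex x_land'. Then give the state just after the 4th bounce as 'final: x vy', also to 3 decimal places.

1 4.798 39.073 66.979
2 4.346 23.166 127.656
3 3.347 13.735 174.378
4 2.577 8.144 210.353
final: 210.353 9.733

Arc 1: start y=19.930, vy=19.380 → t=4.798, apex=39.073, x_land=66.979, impact vy=-27.688
  bounce: vy ← 0.77·27.688 = 21.320
Arc 2: start y=0.000, vy=21.320 → t=4.346, apex=23.166, x_land=127.656, impact vy=-21.320
  bounce: vy ← 0.77·21.320 = 16.416
Arc 3: start y=0.000, vy=16.416 → t=3.347, apex=13.735, x_land=174.378, impact vy=-16.416
  bounce: vy ← 0.77·16.416 = 12.640
Arc 4: start y=0.000, vy=12.640 → t=2.577, apex=8.144, x_land=210.353, impact vy=-12.640
  bounce: vy ← 0.77·12.640 = 9.733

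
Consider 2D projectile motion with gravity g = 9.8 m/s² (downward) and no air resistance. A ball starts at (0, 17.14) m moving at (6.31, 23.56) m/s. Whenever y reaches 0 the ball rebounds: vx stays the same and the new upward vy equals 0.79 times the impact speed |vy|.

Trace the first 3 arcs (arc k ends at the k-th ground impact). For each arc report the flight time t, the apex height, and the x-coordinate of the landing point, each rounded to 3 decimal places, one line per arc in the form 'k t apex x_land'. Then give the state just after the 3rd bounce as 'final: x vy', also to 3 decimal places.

1 5.450 45.460 34.389
2 4.813 28.372 64.757
3 3.802 17.707 88.747
final: 88.747 14.717

Arc 1: start y=17.140, vy=23.560 → t=5.450, apex=45.460, x_land=34.389, impact vy=-29.850
  bounce: vy ← 0.79·29.850 = 23.581
Arc 2: start y=0.000, vy=23.581 → t=4.813, apex=28.372, x_land=64.757, impact vy=-23.581
  bounce: vy ← 0.79·23.581 = 18.629
Arc 3: start y=0.000, vy=18.629 → t=3.802, apex=17.707, x_land=88.747, impact vy=-18.629
  bounce: vy ← 0.79·18.629 = 14.717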